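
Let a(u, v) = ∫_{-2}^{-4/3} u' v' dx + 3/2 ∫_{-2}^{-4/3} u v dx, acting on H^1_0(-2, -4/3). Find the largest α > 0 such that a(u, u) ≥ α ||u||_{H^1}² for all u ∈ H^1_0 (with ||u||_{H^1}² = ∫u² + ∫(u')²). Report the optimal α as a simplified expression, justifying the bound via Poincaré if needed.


α = 1

Coercivity of a(·,·) on H^1_0(-2, -4/3) means a(u, u) ≥ α ||u||_{H^1}² for every u ∈ H^1_0.
The interval has length L = 2/3, and Poincaré/coercivity depend only on L. Here a(u, u) = ∫(u')² + (3/2)·∫u².
Here c = 3/2 ≥ 1, so a(u,u) = ∫(u')² + c∫u² ≥ ∫(u')² + ∫u² = ||u||_{H^1}², i.e. α = 1 works. No larger α is possible: a(u,u) ≥ α||u||_{H^1}² means (1−α)∫(u')² ≥ (α−c)∫u², and for the modes u_n = sin(nπ(x−x₀)/L) (x₀ the left endpoint) one has ∫u_n²/∫(u_n')² = (L/(nπ))² → 0, so a(u_n,u_n)/||u_n||_{H^1}² → 1. Hence the optimal constant is α = 1.
Therefore α = 1.


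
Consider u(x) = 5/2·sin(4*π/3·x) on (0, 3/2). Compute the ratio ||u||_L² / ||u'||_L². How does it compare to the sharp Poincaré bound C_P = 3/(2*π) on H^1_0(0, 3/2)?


||u||_L² / ||u'||_L² = 3/(4*π) < C_P = 3/(2*π).

u(x) = 5/2·sin(4*π/3·x), so u'(x) = 10*π*cos(4*π*x/3)/3.
Writing u(x) = A·sin(kπx/L) with A = 5/2 and k = 2, use ∫_0^L sin²(kπx/L) dx = L/2 and ∫_0^L cos²(kπx/L) dx = L/2.
u² = 25/4·sin²(4*π/3·x) and (u')² = 100*π^2/9·cos²(4*π/3·x), and each of sin², cos² integrates to L/2 = 3/4 over (0, 3/2).
∫_0^3/2 u² dx = 75/16, so ||u||_L² = 5*sqrt(3)/4.
∫_0^3/2 (u')² dx = 25*π^2/3, so ||u'||_L² = 5*sqrt(3)*π/3.
Ratio ||u||_L² / ||u'||_L² = 3/(4*π).
Sharp Poincaré constant on H^1_0(0, 3/2) is C_P = L/π = 3/(2*π), achieved by sin(2*π/3·x).
This is the k = 2 harmonic; the ratio L/(kπ) is strictly less than C_P = L/π, consistent with the sharp inequality ||u||_L² ≤ C_P ||u'||_L².


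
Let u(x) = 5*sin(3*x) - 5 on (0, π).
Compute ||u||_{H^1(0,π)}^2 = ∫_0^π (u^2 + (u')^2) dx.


||u||_{H^1(0,π)}^2 = -100/3 + 150*π

u'(x) = 15*cos(3*x).
Expand u² and (u')² and integrate term by term on (0, π), using: for integers n ≥ 1, ∫_0^π sin²(nx) dx = ∫_0^π cos²(nx) dx = π/2; for n ≠ n', ∫_0^π sin(nx)sin(n'x) dx = ∫_0^π cos(nx)cos(n'x) dx = 0; and by product-to-sum, ∫_0^π sin(nx)cos(n'x) dx = ½∫_0^π [sin((n+n')x) + sin((n−n')x)] dx, which is 0 when n+n' is even and 2n/(n²−n'²) when n+n' is odd (it need not vanish on (0, π)). For the constant mode: ∫_0^π 1 dx = π, ∫_0^π cos(nx) dx = 0, ∫_0^π sin(nx) dx = (1−(−1)^n)/n.
  u² squared terms: (-5)²·∫1 dx = 25·π = 25*π;  (5)²·∫sin(3x)² dx = 25·π/2 = 25*π/2.
  u² cross terms: 2·(-5)·(5)·∫1·sin(3x) dx = -50·(2/3) = -100/3.
  So ∫_0^π u² dx = 25*π + 25*π/2 − 100/3 = -100/3 + 75*π/2.
  (u')² squared terms: (15)²·∫cos(3x)² dx = 225·π/2 = 225*π/2.
  So ∫_0^π (u')² dx = 225*π/2.
||u||_{H^1}^2 = (-100/3 + 75*π/2) + (225*π/2) = -100/3 + 150*π.


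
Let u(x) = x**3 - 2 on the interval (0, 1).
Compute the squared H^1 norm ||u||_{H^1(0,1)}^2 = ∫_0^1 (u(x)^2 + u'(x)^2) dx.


||u||_{H^1}^2 = 173/35

The H^1 norm (squared) on an interval (0, L) is
  ||u||_{H^1}^2 = ∫_0^L u(x)^2 dx + ∫_0^L u'(x)^2 dx.
Compute u'(x) = 3*x**2.
Then u(x)^2 = x**6 - 4*x**3 + 4 and u'(x)^2 = 9*x**4.
Integrate each monomial from 0 to 1 using ∫_0^1 c·x^n dx = c·1^(n+1)/(n+1):
  ∫_0^1 u(x)^2 dx = ∫_0^1 (x^6 - 4*x^3 + 4) dx. Term by term:
    ∫_0^1 x^6 dx = 1/7;  ∫_0^1 -4*x^3 dx = -1;  ∫_0^1 4 dx = 4.
  Sum: 1/7 − 1 + 4 = 22/7.
  ∫_0^1 u'(x)^2 dx = ∫_0^1 (9*x^4) dx. Term by term:
    ∫_0^1 9*x^4 dx = 9/5.
Adding: ||u||_{H^1}^2 = 22/7 + 9/5 = 173/35.


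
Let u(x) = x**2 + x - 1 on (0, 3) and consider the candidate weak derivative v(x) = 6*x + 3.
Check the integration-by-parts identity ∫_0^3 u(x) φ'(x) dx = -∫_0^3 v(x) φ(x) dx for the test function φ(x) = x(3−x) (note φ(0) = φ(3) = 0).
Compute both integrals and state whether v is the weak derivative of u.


LHS = -18, RHS = -54. No, v is not the weak derivative of u.

u(x) = x**2 + x - 1, classical derivative u'(x) = 2*x + 1.
φ(x) = x(3−x), so φ'(x) = 3 - 2*x.
Note φ(0) = φ(3) = 0, so the boundary term u·φ vanishes.
LHS = ∫_0^3 u(x) φ'(x) dx = ∫_0^3 (-2*x^3 + x^2 + 5*x - 3) dx. Term by term:
  ∫_0^3 -2*x^3 dx = -81/2;  ∫_0^3 x^2 dx = 9;  ∫_0^3 5*x dx = 45/2;
  ∫_0^3 -3 dx = -9.
Sum: -81/2 + 9 + 45/2 − 9 = -18.
So LHS = -18.
∫_0^3 v(x) φ(x) dx = ∫_0^3 (-6*x^3 + 15*x^2 + 9*x) dx. Term by term:
  ∫_0^3 -6*x^3 dx = -243/2;  ∫_0^3 15*x^2 dx = 135;  ∫_0^3 9*x dx = 81/2.
Sum: -243/2 + 135 + 81/2 = 54.
So RHS = -∫_0^3 v(x) φ(x) dx = -54.
LHS − RHS = 36 ≠ 0, so the identity fails.
(For a valid weak derivative the identity must hold for EVERY test function, in particular this one. The failure shows v is NOT the weak derivative of u.)
Correct weak derivative would be u'(x) = 2*x + 1.


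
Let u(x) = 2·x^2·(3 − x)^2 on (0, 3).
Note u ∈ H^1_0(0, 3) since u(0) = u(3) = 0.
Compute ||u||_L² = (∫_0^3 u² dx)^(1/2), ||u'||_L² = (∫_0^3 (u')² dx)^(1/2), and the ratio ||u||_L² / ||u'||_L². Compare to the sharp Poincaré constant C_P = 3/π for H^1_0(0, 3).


||u||_L² / ||u'||_L² = sqrt(3)/2 < C_P = 3/π.

u(x) = 2·x^2·(3 − x)^2, so u'(x) = 4*x*(x - 3)*(2*x - 3).
u(x) = 2·x^2·(3 − x)^2 vanishes at x = 0 and x = 3, so u ∈ H^1_0(0, 3). Differentiate via the product rule and integrate the resulting polynomials term by term.
  ∫_0^3 u² dx = ∫_0^3 (4*x^8 - 48*x^7 + 216*x^6 - 432*x^5 + 324*x^4) dx. Term by term:
    ∫_0^3 4*x^8 dx = 8748;  ∫_0^3 -48*x^7 dx = -39366;  ∫_0^3 216*x^6 dx = 472392/7;
    ∫_0^3 -432*x^5 dx = -52488;  ∫_0^3 324*x^4 dx = 78732/5.
  Sum: 8748 − 39366 + 472392/7 − 52488 + 78732/5 = 4374/35.
  ∫_0^3 (u')² dx = ∫_0^3 (64*x^6 - 576*x^5 + 1872*x^4 - 2592*x^3 + 1296*x^2) dx. Term by term:
    ∫_0^3 64*x^6 dx = 139968/7;  ∫_0^3 -576*x^5 dx = -69984;  ∫_0^3 1872*x^4 dx = 454896/5;
    ∫_0^3 -2592*x^3 dx = -52488;  ∫_0^3 1296*x^2 dx = 11664.
  Sum: 139968/7 − 69984 + 454896/5 − 52488 + 11664 = 5832/35.
∫_0^3 u² dx = 4374/35, so ||u||_L² = 27*sqrt(210)/35.
∫_0^3 (u')² dx = 5832/35, so ||u'||_L² = 54*sqrt(70)/35.
Ratio ||u||_L² / ||u'||_L² = sqrt(3)/2.
Sharp Poincaré constant on H^1_0(0, 3) is C_P = L/π = 3/π, achieved by sin(π/3·x).
A polynomial bump cannot attain the sharp Poincaré constant (only the first sine eigenfunction does), so the ratio is strictly less than C_P, consistent with ||u||_L² ≤ C_P ||u'||_L².


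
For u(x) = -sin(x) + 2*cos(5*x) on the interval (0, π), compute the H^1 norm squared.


||u||_{H^1(0,π)}^2 = 53*π

u'(x) = -10*sin(5*x) - cos(x).
Expand u² and (u')² and integrate term by term on (0, π), using: for integers n ≥ 1, ∫_0^π sin²(nx) dx = ∫_0^π cos²(nx) dx = π/2; for n ≠ n', ∫_0^π sin(nx)sin(n'x) dx = ∫_0^π cos(nx)cos(n'x) dx = 0; and by product-to-sum, ∫_0^π sin(nx)cos(n'x) dx = ½∫_0^π [sin((n+n')x) + sin((n−n')x)] dx, which is 0 when n+n' is even and 2n/(n²−n'²) when n+n' is odd (it need not vanish on (0, π)).
  u² squared terms: (-1)²·∫sin(x)² dx = 1·π/2 = π/2;  (2)²·∫cos(5x)² dx = 4·π/2 = 2*π.
  u² cross terms: 2·(-1)·(2)·∫sin(x)·cos(5x) dx = -4·(0) = 0.
  So ∫_0^π u² dx = π/2 + 2*π + 0 = 5*π/2.
  (u')² squared terms: (-1)²·∫cos(x)² dx = 1·π/2 = π/2;  (-10)²·∫sin(5x)² dx = 100·π/2 = 50*π.
  (u')² cross terms: 2·(-1)·(-10)·∫cos(x)·sin(5x) dx = 20·(0) = 0.
  So ∫_0^π (u')² dx = π/2 + 50*π + 0 = 101*π/2.
||u||_{H^1}^2 = (5*π/2) + (101*π/2) = 53*π.


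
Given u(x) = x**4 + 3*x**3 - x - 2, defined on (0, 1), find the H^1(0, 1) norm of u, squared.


||u||_{H^1}^2 = 33557/1260

The H^1 norm (squared) on an interval (0, L) is
  ||u||_{H^1}^2 = ∫_0^L u(x)^2 dx + ∫_0^L u'(x)^2 dx.
Compute u'(x) = 4*x**3 + 9*x**2 - 1.
Then u(x)^2 = x**8 + 6*x**7 + 9*x**6 - 2*x**5 - 10*x**4 - 12*x**3 + x**2 + 4*x + 4 and u'(x)^2 = 16*x**6 + 72*x**5 + 81*x**4 - 8*x**3 - 18*x**2 + 1.
Integrate each monomial from 0 to 1 using ∫_0^1 c·x^n dx = c·1^(n+1)/(n+1):
  ∫_0^1 u(x)^2 dx = ∫_0^1 (x^8 + 6*x^7 + 9*x^6 - 2*x^5 - 10*x^4 - 12*x^3 + x^2 + 4*x + 4) dx. Term by term:
    ∫_0^1 x^8 dx = 1/9;  ∫_0^1 6*x^7 dx = 3/4;  ∫_0^1 9*x^6 dx = 9/7;
    ∫_0^1 -2*x^5 dx = -1/3;  ∫_0^1 -10*x^4 dx = -2;  ∫_0^1 -12*x^3 dx = -3;
    ∫_0^1 x^2 dx = 1/3;  ∫_0^1 4*x dx = 2;  ∫_0^1 4 dx = 4.
  Sum: 1/9 + 3/4 + 9/7 − 1/3 − 2 − 3 + 1/3 + 2 + 4 = 793/252.
  ∫_0^1 u'(x)^2 dx = ∫_0^1 (16*x^6 + 72*x^5 + 81*x^4 - 8*x^3 - 18*x^2 + 1) dx. Term by term:
    ∫_0^1 16*x^6 dx = 16/7;  ∫_0^1 72*x^5 dx = 12;  ∫_0^1 81*x^4 dx = 81/5;
    ∫_0^1 -8*x^3 dx = -2;  ∫_0^1 -18*x^2 dx = -6;  ∫_0^1 1 dx = 1.
  Sum: 16/7 + 12 + 81/5 − 2 − 6 + 1 = 822/35.
Adding: ||u||_{H^1}^2 = 793/252 + 822/35 = 33557/1260.


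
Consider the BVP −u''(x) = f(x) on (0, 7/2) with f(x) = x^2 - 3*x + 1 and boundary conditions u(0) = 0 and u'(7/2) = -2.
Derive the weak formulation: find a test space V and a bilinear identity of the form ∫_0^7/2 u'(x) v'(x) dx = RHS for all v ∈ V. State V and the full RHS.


V = {v ∈ H^1(0, 7/2) : v(0) = 0} (test functions vanish at x = 0 where u is specified); weak form: ∫_0^7/2 u'v' dx = ∫_0^7/2 (x^2 - 3*x + 1) v dx − 2·v(7/2) for all v ∈ V.

Multiply both sides by a test function v and integrate from 0 to 7/2:
  ∫_0^7/2 −u''(x) v(x) dx = ∫_0^7/2 f(x) v(x) dx.
Integrate the LHS by parts once:
  ∫_0^7/2 −u'' v dx = −[u'(x) v(x)]_0^7/2 + ∫_0^7/2 u'(x) v'(x) dx.
Thus ∫_0^7/2 u'(x) v'(x) dx = ∫_0^7/2 f(x) v(x) dx + [u'(x) v(x)]_0^7/2.
Choose V so that boundary terms are either known or forced to vanish.
Mixed BC: u(0) = 0 (Dirichlet) and u'(7/2) = -2 (Neumann). Define V = {v ∈ H^1(0, 7/2) : v(0) = 0}. Then [u' v]_0^7/2 = u'(7/2)·v(7/2) − u'(0)·0 = − 2·v(7/2).
Weak formulation: find u (satisfying any essential BC) such that ∫_0^7/2 u'(x) v'(x) dx = ∫_0^7/2 f v dx − 2·v(7/2) for all v ∈ V (Dirichlet at 0 absorbed into V; Neumann datum at x = 7/2 contributes the boundary term).
Substituting f(x) = x^2 - 3*x + 1, the right-hand side is ∫_0^7/2 (x^2 - 3*x + 1) v dx − 2·v(7/2).


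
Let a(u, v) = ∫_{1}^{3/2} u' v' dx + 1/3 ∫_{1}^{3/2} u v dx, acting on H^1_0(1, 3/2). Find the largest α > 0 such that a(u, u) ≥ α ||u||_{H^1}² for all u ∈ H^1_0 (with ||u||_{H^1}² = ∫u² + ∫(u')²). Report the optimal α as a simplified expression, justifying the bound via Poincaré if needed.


α = (1 + 12*π^2)/(3*(1 + 4*π^2))

Coercivity of a(·,·) on H^1_0(1, 3/2) means a(u, u) ≥ α ||u||_{H^1}² for every u ∈ H^1_0.
The interval has length L = 1/2, and Poincaré/coercivity depend only on L. Here a(u, u) = ∫(u')² + (1/3)·∫u².
Here 0 < c = 1/3 < 1. The condition a(u,u) ≥ α||u||_{H^1}² reads (1−α)∫(u')² ≥ (α−c)∫u². Any admissible α is ≤ 1 (rapidly oscillating u have ∫u²/∫(u')² → 0), and α = 1 would force 0 ≥ (1−c)∫u², impossible since c < 1; so 1−α > 0. By the sharp Poincaré inequality on H^1_0 of an interval of length L, ∫(u')² ≥ (π/L)²∫u² with equality for the first sine mode sin(π(x−x₀)/L) (x₀ the left endpoint), so the inequality holds for all u iff (1−α)(π/L)² ≥ α − c, i.e. α ≤ ((π/L)² + c)/((π/L)² + 1) = (1 + c(L/π)²)/(1 + (L/π)²). With (π/L)² = 4*π^2 and c = 1/3, the largest admissible constant is α = ((π/L)² + c)/((π/L)² + 1).
Simplifying, α = (1 + 12*π^2)/(3*(1 + 4*π^2)).


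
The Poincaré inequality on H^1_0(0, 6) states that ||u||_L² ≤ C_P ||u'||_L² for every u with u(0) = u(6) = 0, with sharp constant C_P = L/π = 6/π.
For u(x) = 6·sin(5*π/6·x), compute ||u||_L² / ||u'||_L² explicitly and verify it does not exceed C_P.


||u||_L² / ||u'||_L² = 6/(5*π) < C_P = 6/π.

u(x) = 6·sin(5*π/6·x), so u'(x) = 5*π*cos(5*π*x/6).
Writing u(x) = A·sin(kπx/L) with A = 6 and k = 5, use ∫_0^L sin²(kπx/L) dx = L/2 and ∫_0^L cos²(kπx/L) dx = L/2.
u² = 36·sin²(5*π/6·x) and (u')² = 25*π^2·cos²(5*π/6·x), and each of sin², cos² integrates to L/2 = 3 over (0, 6).
∫_0^6 u² dx = 108, so ||u||_L² = 6*sqrt(3).
∫_0^6 (u')² dx = 75*π^2, so ||u'||_L² = 5*sqrt(3)*π.
Ratio ||u||_L² / ||u'||_L² = 6/(5*π).
Sharp Poincaré constant on H^1_0(0, 6) is C_P = L/π = 6/π, achieved by sin(π/6·x).
This is the k = 5 harmonic; the ratio L/(kπ) is strictly less than C_P = L/π, consistent with the sharp inequality ||u||_L² ≤ C_P ||u'||_L².


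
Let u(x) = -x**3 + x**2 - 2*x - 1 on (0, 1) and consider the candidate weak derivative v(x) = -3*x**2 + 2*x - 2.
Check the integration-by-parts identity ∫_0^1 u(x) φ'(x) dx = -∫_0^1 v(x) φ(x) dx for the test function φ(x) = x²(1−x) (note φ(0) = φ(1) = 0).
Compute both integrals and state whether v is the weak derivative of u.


LHS = 1/6, RHS = 1/6. Yes, v = u' weakly.

u(x) = -x**3 + x**2 - 2*x - 1, classical derivative u'(x) = -3*x**2 + 2*x - 2.
φ(x) = x²(1−x), so φ'(x) = x*(2 - 3*x).
Note φ(0) = φ(1) = 0, so the boundary term u·φ vanishes.
LHS = ∫_0^1 u(x) φ'(x) dx = ∫_0^1 (3*x^5 - 5*x^4 + 8*x^3 - x^2 - 2*x) dx. Term by term:
  ∫_0^1 3*x^5 dx = 1/2;  ∫_0^1 -5*x^4 dx = -1;  ∫_0^1 8*x^3 dx = 2;
  ∫_0^1 -x^2 dx = -1/3;  ∫_0^1 -2*x dx = -1.
Sum: 1/2 − 1 + 2 − 1/3 − 1 = 1/6.
So LHS = 1/6.
∫_0^1 v(x) φ(x) dx = ∫_0^1 (3*x^5 - 5*x^4 + 4*x^3 - 2*x^2) dx. Term by term:
  ∫_0^1 3*x^5 dx = 1/2;  ∫_0^1 -5*x^4 dx = -1;  ∫_0^1 4*x^3 dx = 1;
  ∫_0^1 -2*x^2 dx = -2/3.
Sum: 1/2 − 1 + 1 − 2/3 = -1/6.
So RHS = -∫_0^1 v(x) φ(x) dx = 1/6.
LHS = RHS, so the identity holds for this test φ.
Moreover u is smooth here and v(x) = u'(x) = -3*x**2 + 2*x - 2 pointwise, so the identity holds for every test function. Hence v is the weak derivative of u.


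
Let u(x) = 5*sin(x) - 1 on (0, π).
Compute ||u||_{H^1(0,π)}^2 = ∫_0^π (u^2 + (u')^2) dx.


||u||_{H^1(0,π)}^2 = -20 + 26*π

u'(x) = 5*cos(x).
Expand u² and (u')² and integrate term by term on (0, π), using: for integers n ≥ 1, ∫_0^π sin²(nx) dx = ∫_0^π cos²(nx) dx = π/2; for n ≠ n', ∫_0^π sin(nx)sin(n'x) dx = ∫_0^π cos(nx)cos(n'x) dx = 0; and by product-to-sum, ∫_0^π sin(nx)cos(n'x) dx = ½∫_0^π [sin((n+n')x) + sin((n−n')x)] dx, which is 0 when n+n' is even and 2n/(n²−n'²) when n+n' is odd (it need not vanish on (0, π)). For the constant mode: ∫_0^π 1 dx = π, ∫_0^π cos(nx) dx = 0, ∫_0^π sin(nx) dx = (1−(−1)^n)/n.
  u² squared terms: (-1)²·∫1 dx = 1·π = π;  (5)²·∫sin(x)² dx = 25·π/2 = 25*π/2.
  u² cross terms: 2·(-1)·(5)·∫1·sin(x) dx = -10·(2) = -20.
  So ∫_0^π u² dx = π + 25*π/2 − 20 = -20 + 27*π/2.
  (u')² squared terms: (5)²·∫cos(x)² dx = 25·π/2 = 25*π/2.
  So ∫_0^π (u')² dx = 25*π/2.
||u||_{H^1}^2 = (-20 + 27*π/2) + (25*π/2) = -20 + 26*π.


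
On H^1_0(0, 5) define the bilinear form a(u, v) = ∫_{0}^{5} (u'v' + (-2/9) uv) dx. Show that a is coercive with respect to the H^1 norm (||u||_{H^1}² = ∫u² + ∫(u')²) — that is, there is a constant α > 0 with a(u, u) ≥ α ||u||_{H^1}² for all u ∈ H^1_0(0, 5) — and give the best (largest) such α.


α = (-50/9 + π^2)/(π^2 + 25)

Coercivity of a(·,·) on H^1_0(0, 5) means a(u, u) ≥ α ||u||_{H^1}² for every u ∈ H^1_0.
The interval has length L = 5, and Poincaré/coercivity depend only on L. Here a(u, u) = ∫(u')² + (-2/9)·∫u².
Here c = -2/9 < 0 with |c| < (π/L)² = π^2/25, so coercivity still holds. The condition a(u,u) ≥ α||u||_{H^1}² reads (1−α)∫(u')² ≥ (α−c)∫u². Any admissible α is ≤ 1 (rapidly oscillating u have ∫u²/∫(u')² → 0), and α = 1 would force 0 ≥ (1−c)∫u², impossible since c < 1; so 1−α > 0. By the sharp Poincaré inequality on H^1_0 of an interval of length L, ∫(u')² ≥ (π/L)²∫u² with equality for the first sine mode sin(π(x−x₀)/L) (x₀ the left endpoint), so the inequality holds for all u iff (1−α)(π/L)² ≥ α − c, i.e. α ≤ ((π/L)² + c)/((π/L)² + 1) = (1 + c(L/π)²)/(1 + (L/π)²). (Direct route, valid since c ≤ 0: Poincaré gives c∫u² ≥ c(L/π)²∫(u')², so a(u,u) ≥ (1 + c(L/π)²)∫(u')², while ||u||_{H^1}² ≤ (1 + (L/π)²)∫(u')²; dividing yields the same α.) With (π/L)² = π^2/25 and c = -2/9, the largest admissible constant is α = ((π/L)² + c)/((π/L)² + 1).
Simplifying, α = (-50/9 + π^2)/(π^2 + 25).


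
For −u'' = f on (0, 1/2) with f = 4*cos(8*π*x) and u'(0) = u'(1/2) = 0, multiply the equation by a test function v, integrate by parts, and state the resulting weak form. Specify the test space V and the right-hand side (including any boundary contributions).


V = H^1(0, 1/2) (no boundary constraint on v; u is determined up to an additive constant); weak form: ∫_0^1/2 u'v' dx = ∫_0^1/2 (4*cos(8*π*x)) v dx for all v ∈ V.

Multiply both sides by a test function v and integrate from 0 to 1/2:
  ∫_0^1/2 −u''(x) v(x) dx = ∫_0^1/2 f(x) v(x) dx.
Integrate the LHS by parts once:
  ∫_0^1/2 −u'' v dx = −[u'(x) v(x)]_0^1/2 + ∫_0^1/2 u'(x) v'(x) dx.
Thus ∫_0^1/2 u'(x) v'(x) dx = ∫_0^1/2 f(x) v(x) dx + [u'(x) v(x)]_0^1/2.
Choose V so that boundary terms are either known or forced to vanish.
u has homogeneous Neumann: u'(0) = u'(1/2) = 0. So [u' v]_0^1/2 = 0·v(1/2) − 0·v(0) = 0 for any v; take V = H^1(0, 1/2).
Weak formulation: find u (satisfying any essential BC) such that ∫_0^1/2 u'(x) v'(x) dx = ∫_0^1/2 f v dx for all v ∈ V (homogeneous Neumann, so boundary terms vanish).
Substituting f(x) = 4*cos(8*π*x), the right-hand side is ∫_0^1/2 (4*cos(8*π*x)) v dx.
Compatibility check (pure Neumann): taking v ≡ 1 ∈ V gives 0 = ∫_0^1/2 f dx + (0) − (0), i.e. ∫_0^1/2 f dx must equal u'(0) − u'(1/2) = 0. Indeed ∫_0^1/2 (4*cos(8*π*x)) dx = 0, so the data are compatible. The solution is then unique only up to an additive constant (fix it e.g. by requiring ∫_0^1/2 u dx = 0).


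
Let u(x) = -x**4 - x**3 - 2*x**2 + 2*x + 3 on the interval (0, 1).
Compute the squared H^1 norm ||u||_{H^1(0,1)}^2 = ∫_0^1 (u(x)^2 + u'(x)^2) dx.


||u||_{H^1}^2 = 811/36

The H^1 norm (squared) on an interval (0, L) is
  ||u||_{H^1}^2 = ∫_0^L u(x)^2 dx + ∫_0^L u'(x)^2 dx.
Compute u'(x) = -4*x**3 - 3*x**2 - 4*x + 2.
Then u(x)^2 = x**8 + 2*x**7 + 5*x**6 - 6*x**4 - 14*x**3 - 8*x**2 + 12*x + 9 and u'(x)^2 = 16*x**6 + 24*x**5 + 41*x**4 + 8*x**3 + 4*x**2 - 16*x + 4.
Integrate each monomial from 0 to 1 using ∫_0^1 c·x^n dx = c·1^(n+1)/(n+1):
  ∫_0^1 u(x)^2 dx = ∫_0^1 (x^8 + 2*x^7 + 5*x^6 - 6*x^4 - 14*x^3 - 8*x^2 + 12*x + 9) dx. Term by term:
    ∫_0^1 x^8 dx = 1/9;  ∫_0^1 2*x^7 dx = 1/4;  ∫_0^1 5*x^6 dx = 5/7;
    ∫_0^1 -6*x^4 dx = -6/5;  ∫_0^1 -14*x^3 dx = -7/2;  ∫_0^1 -8*x^2 dx = -8/3;
    ∫_0^1 12*x dx = 6;  ∫_0^1 9 dx = 9.
  Sum: 1/9 + 1/4 + 5/7 − 6/5 − 7/2 − 8/3 + 6 + 9 = 10973/1260.
  ∫_0^1 u'(x)^2 dx = ∫_0^1 (16*x^6 + 24*x^5 + 41*x^4 + 8*x^3 + 4*x^2 - 16*x + 4) dx. Term by term:
    ∫_0^1 16*x^6 dx = 16/7;  ∫_0^1 24*x^5 dx = 4;  ∫_0^1 41*x^4 dx = 41/5;
    ∫_0^1 8*x^3 dx = 2;  ∫_0^1 4*x^2 dx = 4/3;  ∫_0^1 -16*x dx = -8;
    ∫_0^1 4 dx = 4.
  Sum: 16/7 + 4 + 41/5 + 2 + 4/3 − 8 + 4 = 1451/105.
Adding: ||u||_{H^1}^2 = 10973/1260 + 1451/105 = 811/36.


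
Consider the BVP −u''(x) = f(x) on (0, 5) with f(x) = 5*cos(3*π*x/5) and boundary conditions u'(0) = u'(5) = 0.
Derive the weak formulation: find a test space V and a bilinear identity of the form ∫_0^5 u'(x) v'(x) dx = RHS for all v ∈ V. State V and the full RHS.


V = H^1(0, 5) (no boundary constraint on v; u is determined up to an additive constant); weak form: ∫_0^5 u'v' dx = ∫_0^5 (5*cos(3*π*x/5)) v dx for all v ∈ V.

Multiply both sides by a test function v and integrate from 0 to 5:
  ∫_0^5 −u''(x) v(x) dx = ∫_0^5 f(x) v(x) dx.
Integrate the LHS by parts once:
  ∫_0^5 −u'' v dx = −[u'(x) v(x)]_0^5 + ∫_0^5 u'(x) v'(x) dx.
Thus ∫_0^5 u'(x) v'(x) dx = ∫_0^5 f(x) v(x) dx + [u'(x) v(x)]_0^5.
Choose V so that boundary terms are either known or forced to vanish.
u has homogeneous Neumann: u'(0) = u'(5) = 0. So [u' v]_0^5 = 0·v(5) − 0·v(0) = 0 for any v; take V = H^1(0, 5).
Weak formulation: find u (satisfying any essential BC) such that ∫_0^5 u'(x) v'(x) dx = ∫_0^5 f v dx for all v ∈ V (homogeneous Neumann, so boundary terms vanish).
Substituting f(x) = 5*cos(3*π*x/5), the right-hand side is ∫_0^5 (5*cos(3*π*x/5)) v dx.
Compatibility check (pure Neumann): taking v ≡ 1 ∈ V gives 0 = ∫_0^5 f dx + (0) − (0), i.e. ∫_0^5 f dx must equal u'(0) − u'(5) = 0. Indeed ∫_0^5 (5*cos(3*π*x/5)) dx = 0, so the data are compatible. The solution is then unique only up to an additive constant (fix it e.g. by requiring ∫_0^5 u dx = 0).


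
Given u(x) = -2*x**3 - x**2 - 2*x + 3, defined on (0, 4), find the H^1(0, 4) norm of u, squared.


||u||_{H^1}^2 = 481060/21

The H^1 norm (squared) on an interval (0, L) is
  ||u||_{H^1}^2 = ∫_0^L u(x)^2 dx + ∫_0^L u'(x)^2 dx.
Compute u'(x) = -6*x**2 - 2*x - 2.
Then u(x)^2 = 4*x**6 + 4*x**5 + 9*x**4 - 8*x**3 - 2*x**2 - 12*x + 9 and u'(x)^2 = 36*x**4 + 24*x**3 + 28*x**2 + 8*x + 4.
Integrate each monomial from 0 to 4 using ∫_0^4 c·x^n dx = c·4^(n+1)/(n+1):
  ∫_0^4 u(x)^2 dx = ∫_0^4 (4*x^6 + 4*x^5 + 9*x^4 - 8*x^3 - 2*x^2 - 12*x + 9) dx. Term by term:
    ∫_0^4 4*x^6 dx = 65536/7;  ∫_0^4 4*x^5 dx = 8192/3;  ∫_0^4 9*x^4 dx = 9216/5;
    ∫_0^4 -8*x^3 dx = -512;  ∫_0^4 -2*x^2 dx = -128/3;  ∫_0^4 -12*x dx = -96;
    ∫_0^4 9 dx = 36.
  Sum: 65536/7 + 8192/3 + 9216/5 − 512 − 128/3 − 96 + 36 = 466252/35.
  ∫_0^4 u'(x)^2 dx = ∫_0^4 (36*x^4 + 24*x^3 + 28*x^2 + 8*x + 4) dx. Term by term:
    ∫_0^4 36*x^4 dx = 36864/5;  ∫_0^4 24*x^3 dx = 1536;  ∫_0^4 28*x^2 dx = 1792/3;
    ∫_0^4 8*x dx = 64;  ∫_0^4 4 dx = 16.
  Sum: 36864/5 + 1536 + 1792/3 + 64 + 16 = 143792/15.
Adding: ||u||_{H^1}^2 = 466252/35 + 143792/15 = 481060/21.


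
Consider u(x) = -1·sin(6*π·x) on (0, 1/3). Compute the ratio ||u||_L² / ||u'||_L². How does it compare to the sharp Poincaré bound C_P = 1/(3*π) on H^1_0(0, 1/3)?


||u||_L² / ||u'||_L² = 1/(6*π) < C_P = 1/(3*π).

u(x) = -1·sin(6*π·x), so u'(x) = -6*π*cos(6*π*x).
Writing u(x) = A·sin(kπx/L) with A = -1 and k = 2, use ∫_0^L sin²(kπx/L) dx = L/2 and ∫_0^L cos²(kπx/L) dx = L/2.
u² = 1·sin²(6*π·x) and (u')² = 36*π^2·cos²(6*π·x), and each of sin², cos² integrates to L/2 = 1/6 over (0, 1/3).
∫_0^1/3 u² dx = 1/6, so ||u||_L² = sqrt(6)/6.
∫_0^1/3 (u')² dx = 6*π^2, so ||u'||_L² = sqrt(6)*π.
Ratio ||u||_L² / ||u'||_L² = 1/(6*π).
Sharp Poincaré constant on H^1_0(0, 1/3) is C_P = L/π = 1/(3*π), achieved by sin(3*π·x).
This is the k = 2 harmonic; the ratio L/(kπ) is strictly less than C_P = L/π, consistent with the sharp inequality ||u||_L² ≤ C_P ||u'||_L².


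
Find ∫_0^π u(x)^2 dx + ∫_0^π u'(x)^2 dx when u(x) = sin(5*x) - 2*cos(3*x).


||u||_{H^1(0,π)}^2 = 33*π

u'(x) = 6*sin(3*x) + 5*cos(5*x).
Expand u² and (u')² and integrate term by term on (0, π), using: for integers n ≥ 1, ∫_0^π sin²(nx) dx = ∫_0^π cos²(nx) dx = π/2; for n ≠ n', ∫_0^π sin(nx)sin(n'x) dx = ∫_0^π cos(nx)cos(n'x) dx = 0; and by product-to-sum, ∫_0^π sin(nx)cos(n'x) dx = ½∫_0^π [sin((n+n')x) + sin((n−n')x)] dx, which is 0 when n+n' is even and 2n/(n²−n'²) when n+n' is odd (it need not vanish on (0, π)).
  u² squared terms: (-2)²·∫cos(3x)² dx = 4·π/2 = 2*π;  (1)²·∫sin(5x)² dx = 1·π/2 = π/2.
  u² cross terms: 2·(-2)·(1)·∫cos(3x)·sin(5x) dx = -4·(0) = 0.
  So ∫_0^π u² dx = 2*π + π/2 + 0 = 5*π/2.
  (u')² squared terms: (5)²·∫cos(5x)² dx = 25·π/2 = 25*π/2;  (6)²·∫sin(3x)² dx = 36·π/2 = 18*π.
  (u')² cross terms: 2·(5)·(6)·∫cos(5x)·sin(3x) dx = 60·(0) = 0.
  So ∫_0^π (u')² dx = 25*π/2 + 18*π + 0 = 61*π/2.
||u||_{H^1}^2 = (5*π/2) + (61*π/2) = 33*π.


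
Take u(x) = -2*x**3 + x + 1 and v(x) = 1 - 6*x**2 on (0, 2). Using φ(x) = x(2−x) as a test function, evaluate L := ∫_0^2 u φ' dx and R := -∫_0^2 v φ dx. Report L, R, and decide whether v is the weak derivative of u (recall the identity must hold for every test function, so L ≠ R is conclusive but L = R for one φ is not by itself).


LHS = 124/15, RHS = 124/15. Yes, v = u' weakly.

u(x) = -2*x**3 + x + 1, classical derivative u'(x) = 1 - 6*x**2.
φ(x) = x(2−x), so φ'(x) = 2 - 2*x.
Note φ(0) = φ(2) = 0, so the boundary term u·φ vanishes.
LHS = ∫_0^2 u(x) φ'(x) dx = ∫_0^2 (4*x^4 - 4*x^3 - 2*x^2 + 2) dx. Term by term:
  ∫_0^2 4*x^4 dx = 128/5;  ∫_0^2 -4*x^3 dx = -16;  ∫_0^2 -2*x^2 dx = -16/3;
  ∫_0^2 2 dx = 4.
Sum: 128/5 − 16 − 16/3 + 4 = 124/15.
So LHS = 124/15.
∫_0^2 v(x) φ(x) dx = ∫_0^2 (6*x^4 - 12*x^3 - x^2 + 2*x) dx. Term by term:
  ∫_0^2 6*x^4 dx = 192/5;  ∫_0^2 -12*x^3 dx = -48;  ∫_0^2 -x^2 dx = -8/3;
  ∫_0^2 2*x dx = 4.
Sum: 192/5 − 48 − 8/3 + 4 = -124/15.
So RHS = -∫_0^2 v(x) φ(x) dx = 124/15.
LHS = RHS, so the identity holds for this test φ.
Moreover u is smooth here and v(x) = u'(x) = 1 - 6*x**2 pointwise, so the identity holds for every test function. Hence v is the weak derivative of u.


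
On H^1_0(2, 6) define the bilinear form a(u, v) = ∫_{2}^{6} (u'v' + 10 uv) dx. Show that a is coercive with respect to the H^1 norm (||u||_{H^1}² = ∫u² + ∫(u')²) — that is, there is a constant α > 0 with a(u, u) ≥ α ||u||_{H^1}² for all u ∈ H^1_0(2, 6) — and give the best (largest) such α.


α = 1

Coercivity of a(·,·) on H^1_0(2, 6) means a(u, u) ≥ α ||u||_{H^1}² for every u ∈ H^1_0.
The interval has length L = 4, and Poincaré/coercivity depend only on L. Here a(u, u) = ∫(u')² + (10)·∫u².
Here c = 10 ≥ 1, so a(u,u) = ∫(u')² + c∫u² ≥ ∫(u')² + ∫u² = ||u||_{H^1}², i.e. α = 1 works. No larger α is possible: a(u,u) ≥ α||u||_{H^1}² means (1−α)∫(u')² ≥ (α−c)∫u², and for the modes u_n = sin(nπ(x−x₀)/L) (x₀ the left endpoint) one has ∫u_n²/∫(u_n')² = (L/(nπ))² → 0, so a(u_n,u_n)/||u_n||_{H^1}² → 1. Hence the optimal constant is α = 1.
Therefore α = 1.


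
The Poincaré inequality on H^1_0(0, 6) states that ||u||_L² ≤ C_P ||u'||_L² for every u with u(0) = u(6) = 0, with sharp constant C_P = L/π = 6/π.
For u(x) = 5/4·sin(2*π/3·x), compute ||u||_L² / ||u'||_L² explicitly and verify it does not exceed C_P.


||u||_L² / ||u'||_L² = 3/(2*π) < C_P = 6/π.

u(x) = 5/4·sin(2*π/3·x), so u'(x) = 5*π*cos(2*π*x/3)/6.
Writing u(x) = A·sin(kπx/L) with A = 5/4 and k = 4, use ∫_0^L sin²(kπx/L) dx = L/2 and ∫_0^L cos²(kπx/L) dx = L/2.
u² = 25/16·sin²(2*π/3·x) and (u')² = 25*π^2/36·cos²(2*π/3·x), and each of sin², cos² integrates to L/2 = 3 over (0, 6).
∫_0^6 u² dx = 75/16, so ||u||_L² = 5*sqrt(3)/4.
∫_0^6 (u')² dx = 25*π^2/12, so ||u'||_L² = 5*sqrt(3)*π/6.
Ratio ||u||_L² / ||u'||_L² = 3/(2*π).
Sharp Poincaré constant on H^1_0(0, 6) is C_P = L/π = 6/π, achieved by sin(π/6·x).
This is the k = 4 harmonic; the ratio L/(kπ) is strictly less than C_P = L/π, consistent with the sharp inequality ||u||_L² ≤ C_P ||u'||_L².


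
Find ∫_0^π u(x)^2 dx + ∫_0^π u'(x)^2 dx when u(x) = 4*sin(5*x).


||u||_{H^1(0,π)}^2 = 208*π

u'(x) = 20*cos(5*x).
Expand u² and (u')² and integrate term by term on (0, π), using: for integers n ≥ 1, ∫_0^π sin²(nx) dx = ∫_0^π cos²(nx) dx = π/2; for n ≠ n', ∫_0^π sin(nx)sin(n'x) dx = ∫_0^π cos(nx)cos(n'x) dx = 0; and by product-to-sum, ∫_0^π sin(nx)cos(n'x) dx = ½∫_0^π [sin((n+n')x) + sin((n−n')x)] dx, which is 0 when n+n' is even and 2n/(n²−n'²) when n+n' is odd (it need not vanish on (0, π)).
  u² squared terms: (4)²·∫sin(5x)² dx = 16·π/2 = 8*π.
  So ∫_0^π u² dx = 8*π.
  (u')² squared terms: (20)²·∫cos(5x)² dx = 400·π/2 = 200*π.
  So ∫_0^π (u')² dx = 200*π.
||u||_{H^1}^2 = (8*π) + (200*π) = 208*π.


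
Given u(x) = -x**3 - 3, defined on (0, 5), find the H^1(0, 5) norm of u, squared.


||u||_{H^1}^2 = 248755/14

The H^1 norm (squared) on an interval (0, L) is
  ||u||_{H^1}^2 = ∫_0^L u(x)^2 dx + ∫_0^L u'(x)^2 dx.
Compute u'(x) = -3*x**2.
Then u(x)^2 = x**6 + 6*x**3 + 9 and u'(x)^2 = 9*x**4.
Integrate each monomial from 0 to 5 using ∫_0^5 c·x^n dx = c·5^(n+1)/(n+1):
  ∫_0^5 u(x)^2 dx = ∫_0^5 (x^6 + 6*x^3 + 9) dx. Term by term:
    ∫_0^5 x^6 dx = 78125/7;  ∫_0^5 6*x^3 dx = 1875/2;  ∫_0^5 9 dx = 45.
  Sum: 78125/7 + 1875/2 + 45 = 170005/14.
  ∫_0^5 u'(x)^2 dx = ∫_0^5 (9*x^4) dx. Term by term:
    ∫_0^5 9*x^4 dx = 5625.
Adding: ||u||_{H^1}^2 = 170005/14 + 5625 = 248755/14.


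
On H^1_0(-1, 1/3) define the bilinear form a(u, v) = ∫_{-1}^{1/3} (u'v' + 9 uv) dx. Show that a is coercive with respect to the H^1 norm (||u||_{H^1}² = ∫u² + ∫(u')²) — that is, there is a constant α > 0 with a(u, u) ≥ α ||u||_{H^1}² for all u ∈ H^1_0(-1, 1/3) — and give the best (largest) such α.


α = 1

Coercivity of a(·,·) on H^1_0(-1, 1/3) means a(u, u) ≥ α ||u||_{H^1}² for every u ∈ H^1_0.
The interval has length L = 4/3, and Poincaré/coercivity depend only on L. Here a(u, u) = ∫(u')² + (9)·∫u².
Here c = 9 ≥ 1, so a(u,u) = ∫(u')² + c∫u² ≥ ∫(u')² + ∫u² = ||u||_{H^1}², i.e. α = 1 works. No larger α is possible: a(u,u) ≥ α||u||_{H^1}² means (1−α)∫(u')² ≥ (α−c)∫u², and for the modes u_n = sin(nπ(x−x₀)/L) (x₀ the left endpoint) one has ∫u_n²/∫(u_n')² = (L/(nπ))² → 0, so a(u_n,u_n)/||u_n||_{H^1}² → 1. Hence the optimal constant is α = 1.
Therefore α = 1.


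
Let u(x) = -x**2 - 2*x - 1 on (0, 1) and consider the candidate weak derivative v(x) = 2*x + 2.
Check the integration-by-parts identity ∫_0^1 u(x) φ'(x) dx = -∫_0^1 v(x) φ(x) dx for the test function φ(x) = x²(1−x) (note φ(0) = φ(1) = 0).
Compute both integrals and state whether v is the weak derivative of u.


LHS = 4/15, RHS = -4/15. No, v is not the weak derivative of u.

u(x) = -x**2 - 2*x - 1, classical derivative u'(x) = -2*x - 2.
φ(x) = x²(1−x), so φ'(x) = x*(2 - 3*x).
Note φ(0) = φ(1) = 0, so the boundary term u·φ vanishes.
LHS = ∫_0^1 u(x) φ'(x) dx = ∫_0^1 (3*x^4 + 4*x^3 - x^2 - 2*x) dx. Term by term:
  ∫_0^1 3*x^4 dx = 3/5;  ∫_0^1 4*x^3 dx = 1;  ∫_0^1 -x^2 dx = -1/3;
  ∫_0^1 -2*x dx = -1.
Sum: 3/5 + 1 − 1/3 − 1 = 4/15.
So LHS = 4/15.
∫_0^1 v(x) φ(x) dx = ∫_0^1 (-2*x^4 + 2*x^2) dx. Term by term:
  ∫_0^1 -2*x^4 dx = -2/5;  ∫_0^1 2*x^2 dx = 2/3.
Sum: -2/5 + 2/3 = 4/15.
So RHS = -∫_0^1 v(x) φ(x) dx = -4/15.
LHS − RHS = 8/15 ≠ 0, so the identity fails.
(For a valid weak derivative the identity must hold for EVERY test function, in particular this one. The failure shows v is NOT the weak derivative of u.)
Correct weak derivative would be u'(x) = -2*x - 2.


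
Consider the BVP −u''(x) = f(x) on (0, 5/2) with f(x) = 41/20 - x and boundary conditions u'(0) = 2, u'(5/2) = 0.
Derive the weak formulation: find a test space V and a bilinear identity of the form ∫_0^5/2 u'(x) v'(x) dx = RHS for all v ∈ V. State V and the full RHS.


V = H^1(0, 5/2) (v unrestricted at boundary; u is determined up to an additive constant); weak form: ∫_0^5/2 u'v' dx = ∫_0^5/2 (41/20 - x) v dx − 2·v(0) for all v ∈ V.

Multiply both sides by a test function v and integrate from 0 to 5/2:
  ∫_0^5/2 −u''(x) v(x) dx = ∫_0^5/2 f(x) v(x) dx.
Integrate the LHS by parts once:
  ∫_0^5/2 −u'' v dx = −[u'(x) v(x)]_0^5/2 + ∫_0^5/2 u'(x) v'(x) dx.
Thus ∫_0^5/2 u'(x) v'(x) dx = ∫_0^5/2 f(x) v(x) dx + [u'(x) v(x)]_0^5/2.
Choose V so that boundary terms are either known or forced to vanish.
u has inhomogeneous Neumann u'(0) = 2, u'(5/2) = 0. [u' v]_0^5/2 = (0)·v(5/2) − (2)·v(0) = − 2·v(0). Take V = H^1(0, 5/2); boundary term becomes part of RHS.
Weak formulation: find u (satisfying any essential BC) such that ∫_0^5/2 u'(x) v'(x) dx = ∫_0^5/2 f v dx − 2·v(0) for all v ∈ V (Neumann data are natural BCs: they enter the RHS as boundary terms).
Substituting f(x) = 41/20 - x, the right-hand side is ∫_0^5/2 (41/20 - x) v dx − 2·v(0).
Compatibility check (pure Neumann): taking v ≡ 1 ∈ V gives 0 = ∫_0^5/2 f dx + (0) − (2), i.e. ∫_0^5/2 f dx must equal u'(0) − u'(5/2) = 2. Indeed ∫_0^5/2 (41/20 - x) dx = 2, so the data are compatible. The solution is then unique only up to an additive constant (fix it e.g. by requiring ∫_0^5/2 u dx = 0).


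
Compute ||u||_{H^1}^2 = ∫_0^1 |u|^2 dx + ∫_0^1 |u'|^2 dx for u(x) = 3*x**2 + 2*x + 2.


||u||_{H^1}^2 = 692/15

The H^1 norm (squared) on an interval (0, L) is
  ||u||_{H^1}^2 = ∫_0^L u(x)^2 dx + ∫_0^L u'(x)^2 dx.
Compute u'(x) = 6*x + 2.
Then u(x)^2 = 9*x**4 + 12*x**3 + 16*x**2 + 8*x + 4 and u'(x)^2 = 36*x**2 + 24*x + 4.
Integrate each monomial from 0 to 1 using ∫_0^1 c·x^n dx = c·1^(n+1)/(n+1):
  ∫_0^1 u(x)^2 dx = ∫_0^1 (9*x^4 + 12*x^3 + 16*x^2 + 8*x + 4) dx. Term by term:
    ∫_0^1 9*x^4 dx = 9/5;  ∫_0^1 12*x^3 dx = 3;  ∫_0^1 16*x^2 dx = 16/3;
    ∫_0^1 8*x dx = 4;  ∫_0^1 4 dx = 4.
  Sum: 9/5 + 3 + 16/3 + 4 + 4 = 272/15.
  ∫_0^1 u'(x)^2 dx = ∫_0^1 (36*x^2 + 24*x + 4) dx. Term by term:
    ∫_0^1 36*x^2 dx = 12;  ∫_0^1 24*x dx = 12;  ∫_0^1 4 dx = 4.
  Sum: 12 + 12 + 4 = 28.
Adding: ||u||_{H^1}^2 = 272/15 + 28 = 692/15.


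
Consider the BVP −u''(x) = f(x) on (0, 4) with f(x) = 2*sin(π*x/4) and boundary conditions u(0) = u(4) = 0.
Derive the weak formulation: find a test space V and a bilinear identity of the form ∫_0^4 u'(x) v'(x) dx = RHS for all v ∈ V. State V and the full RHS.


V = H^1_0(0, 4) (so v(0) = v(4) = 0); weak form: ∫_0^4 u'v' dx = ∫_0^4 (2*sin(π*x/4)) v dx for all v ∈ V.

Multiply both sides by a test function v and integrate from 0 to 4:
  ∫_0^4 −u''(x) v(x) dx = ∫_0^4 f(x) v(x) dx.
Integrate the LHS by parts once:
  ∫_0^4 −u'' v dx = −[u'(x) v(x)]_0^4 + ∫_0^4 u'(x) v'(x) dx.
Thus ∫_0^4 u'(x) v'(x) dx = ∫_0^4 f(x) v(x) dx + [u'(x) v(x)]_0^4.
Choose V so that boundary terms are either known or forced to vanish.
u is Dirichlet: u(0) = u(4) = 0. Let V = H^1_0(0, 4); then v(0) = v(4) = 0, and [u' v]_0^4 = 0.
Weak formulation: find u (satisfying any essential BC) such that ∫_0^4 u'(x) v'(x) dx = ∫_0^4 f v dx for all v ∈ V.
Substituting f(x) = 2*sin(π*x/4), the right-hand side is ∫_0^4 (2*sin(π*x/4)) v dx.


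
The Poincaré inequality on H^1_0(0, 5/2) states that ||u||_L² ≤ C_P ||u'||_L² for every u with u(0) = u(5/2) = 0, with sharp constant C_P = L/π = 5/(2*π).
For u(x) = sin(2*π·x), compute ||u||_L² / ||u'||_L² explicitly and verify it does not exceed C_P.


||u||_L² / ||u'||_L² = 1/(2*π) < C_P = 5/(2*π).

u(x) = sin(2*π·x), so u'(x) = 2*π*cos(2*π*x).
Writing u(x) = A·sin(kπx/L) with A = 1 and k = 5, use ∫_0^L sin²(kπx/L) dx = L/2 and ∫_0^L cos²(kπx/L) dx = L/2.
u² = 1·sin²(2*π·x) and (u')² = 4*π^2·cos²(2*π·x), and each of sin², cos² integrates to L/2 = 5/4 over (0, 5/2).
∫_0^5/2 u² dx = 5/4, so ||u||_L² = sqrt(5)/2.
∫_0^5/2 (u')² dx = 5*π^2, so ||u'||_L² = sqrt(5)*π.
Ratio ||u||_L² / ||u'||_L² = 1/(2*π).
Sharp Poincaré constant on H^1_0(0, 5/2) is C_P = L/π = 5/(2*π), achieved by sin(2*π/5·x).
This is the k = 5 harmonic; the ratio L/(kπ) is strictly less than C_P = L/π, consistent with the sharp inequality ||u||_L² ≤ C_P ||u'||_L².


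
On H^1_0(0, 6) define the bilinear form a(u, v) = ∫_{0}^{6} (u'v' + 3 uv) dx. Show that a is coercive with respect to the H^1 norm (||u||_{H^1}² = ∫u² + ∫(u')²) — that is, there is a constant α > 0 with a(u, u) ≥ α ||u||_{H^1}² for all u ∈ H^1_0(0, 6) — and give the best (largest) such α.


α = 1

Coercivity of a(·,·) on H^1_0(0, 6) means a(u, u) ≥ α ||u||_{H^1}² for every u ∈ H^1_0.
The interval has length L = 6, and Poincaré/coercivity depend only on L. Here a(u, u) = ∫(u')² + (3)·∫u².
Here c = 3 ≥ 1, so a(u,u) = ∫(u')² + c∫u² ≥ ∫(u')² + ∫u² = ||u||_{H^1}², i.e. α = 1 works. No larger α is possible: a(u,u) ≥ α||u||_{H^1}² means (1−α)∫(u')² ≥ (α−c)∫u², and for the modes u_n = sin(nπ(x−x₀)/L) (x₀ the left endpoint) one has ∫u_n²/∫(u_n')² = (L/(nπ))² → 0, so a(u_n,u_n)/||u_n||_{H^1}² → 1. Hence the optimal constant is α = 1.
Therefore α = 1.


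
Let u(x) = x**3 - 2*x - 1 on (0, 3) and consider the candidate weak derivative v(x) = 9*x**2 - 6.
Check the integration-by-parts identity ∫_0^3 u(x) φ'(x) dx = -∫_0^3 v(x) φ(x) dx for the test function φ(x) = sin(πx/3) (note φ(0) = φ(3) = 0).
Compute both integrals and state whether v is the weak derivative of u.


LHS = -69/π + 324/π^3, RHS = -207/π + 972/π^3. No, v is not the weak derivative of u.

u(x) = x**3 - 2*x - 1, classical derivative u'(x) = 3*x**2 - 2.
φ(x) = sin(πx/3), so φ'(x) = π*cos(π*x/3)/3.
Note φ(0) = φ(3) = 0, so the boundary term u·φ vanishes.
LHS = ∫_0^3 u(x) φ'(x) dx = ∫_0^3 (π*x^3*cos(π*x/3)/3 - 2*π*x*cos(π*x/3)/3 - π*cos(π*x/3)/3) dx. Term by term:
  ∫_0^3 -π*cos(π*x/3)/3 dx = 0;  ∫_0^3 -2*π*x*cos(π*x/3)/3 dx = 12/π;  ∫_0^3 π*x^3*cos(π*x/3)/3 dx = -81/π + 324/π^3.
Sum: 0 + 12/π + -81/π + 324/π^3 = -69/π + 324/π^3.
So LHS = -69/π + 324/π^3.
∫_0^3 v(x) φ(x) dx = ∫_0^3 (9*x^2*sin(π*x/3) - 6*sin(π*x/3)) dx. Term by term:
  ∫_0^3 -6*sin(π*x/3) dx = -36/π;  ∫_0^3 9*x^2*sin(π*x/3) dx = -972/π^3 + 243/π.
Sum: -36/π + -972/π^3 + 243/π = -972/π^3 + 207/π.
So RHS = -∫_0^3 v(x) φ(x) dx = -207/π + 972/π^3.
LHS − RHS = -648/π^3 + 138/π ≠ 0, so the identity fails.
(For a valid weak derivative the identity must hold for EVERY test function, in particular this one. The failure shows v is NOT the weak derivative of u.)
Correct weak derivative would be u'(x) = 3*x**2 - 2.


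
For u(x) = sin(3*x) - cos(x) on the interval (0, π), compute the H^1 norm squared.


||u||_{H^1(0,π)}^2 = 6*π

u'(x) = sin(x) + 3*cos(3*x).
Expand u² and (u')² and integrate term by term on (0, π), using: for integers n ≥ 1, ∫_0^π sin²(nx) dx = ∫_0^π cos²(nx) dx = π/2; for n ≠ n', ∫_0^π sin(nx)sin(n'x) dx = ∫_0^π cos(nx)cos(n'x) dx = 0; and by product-to-sum, ∫_0^π sin(nx)cos(n'x) dx = ½∫_0^π [sin((n+n')x) + sin((n−n')x)] dx, which is 0 when n+n' is even and 2n/(n²−n'²) when n+n' is odd (it need not vanish on (0, π)).
  u² squared terms: (-1)²·∫cos(x)² dx = 1·π/2 = π/2;  (1)²·∫sin(3x)² dx = 1·π/2 = π/2.
  u² cross terms: 2·(-1)·(1)·∫cos(x)·sin(3x) dx = -2·(0) = 0.
  So ∫_0^π u² dx = π/2 + π/2 + 0 = π.
  (u')² squared terms: (3)²·∫cos(3x)² dx = 9·π/2 = 9*π/2;  (1)²·∫sin(x)² dx = 1·π/2 = π/2.
  (u')² cross terms: 2·(3)·(1)·∫cos(3x)·sin(x) dx = 6·(0) = 0.
  So ∫_0^π (u')² dx = 9*π/2 + π/2 + 0 = 5*π.
||u||_{H^1}^2 = (π) + (5*π) = 6*π.


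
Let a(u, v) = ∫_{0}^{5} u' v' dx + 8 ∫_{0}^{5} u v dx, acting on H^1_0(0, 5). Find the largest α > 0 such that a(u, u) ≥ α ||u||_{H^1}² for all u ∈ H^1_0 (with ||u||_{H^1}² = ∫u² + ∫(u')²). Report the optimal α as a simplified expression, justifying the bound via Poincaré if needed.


α = 1

Coercivity of a(·,·) on H^1_0(0, 5) means a(u, u) ≥ α ||u||_{H^1}² for every u ∈ H^1_0.
The interval has length L = 5, and Poincaré/coercivity depend only on L. Here a(u, u) = ∫(u')² + (8)·∫u².
Here c = 8 ≥ 1, so a(u,u) = ∫(u')² + c∫u² ≥ ∫(u')² + ∫u² = ||u||_{H^1}², i.e. α = 1 works. No larger α is possible: a(u,u) ≥ α||u||_{H^1}² means (1−α)∫(u')² ≥ (α−c)∫u², and for the modes u_n = sin(nπ(x−x₀)/L) (x₀ the left endpoint) one has ∫u_n²/∫(u_n')² = (L/(nπ))² → 0, so a(u_n,u_n)/||u_n||_{H^1}² → 1. Hence the optimal constant is α = 1.
Therefore α = 1.


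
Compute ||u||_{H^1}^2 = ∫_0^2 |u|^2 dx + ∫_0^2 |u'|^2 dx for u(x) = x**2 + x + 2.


||u||_{H^1}^2 = 322/5

The H^1 norm (squared) on an interval (0, L) is
  ||u||_{H^1}^2 = ∫_0^L u(x)^2 dx + ∫_0^L u'(x)^2 dx.
Compute u'(x) = 2*x + 1.
Then u(x)^2 = x**4 + 2*x**3 + 5*x**2 + 4*x + 4 and u'(x)^2 = 4*x**2 + 4*x + 1.
Integrate each monomial from 0 to 2 using ∫_0^2 c·x^n dx = c·2^(n+1)/(n+1):
  ∫_0^2 u(x)^2 dx = ∫_0^2 (x^4 + 2*x^3 + 5*x^2 + 4*x + 4) dx. Term by term:
    ∫_0^2 x^4 dx = 32/5;  ∫_0^2 2*x^3 dx = 8;  ∫_0^2 5*x^2 dx = 40/3;
    ∫_0^2 4*x dx = 8;  ∫_0^2 4 dx = 8.
  Sum: 32/5 + 8 + 40/3 + 8 + 8 = 656/15.
  ∫_0^2 u'(x)^2 dx = ∫_0^2 (4*x^2 + 4*x + 1) dx. Term by term:
    ∫_0^2 4*x^2 dx = 32/3;  ∫_0^2 4*x dx = 8;  ∫_0^2 1 dx = 2.
  Sum: 32/3 + 8 + 2 = 62/3.
Adding: ||u||_{H^1}^2 = 656/15 + 62/3 = 322/5.
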